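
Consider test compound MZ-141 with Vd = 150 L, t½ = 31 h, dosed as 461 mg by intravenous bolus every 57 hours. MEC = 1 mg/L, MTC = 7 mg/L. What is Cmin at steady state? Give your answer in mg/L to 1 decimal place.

τ/t½ = 57/31 ≈ 1.8387, so fraction remaining f = (1/2)^(57/31) ≈ 0.2796.
Each bolus raises the concentration by D/Vd = 461/150 ≈ 3.073 mg/L.
Steady-state trough Cmin,ss = C₀·f/(1−f) ≈ 3.073 × 0.2796/0.7204 ≈ 1.193 mg/L.
Trough 1.2 mg/L vs MEC 1 mg/L: adequate.

1.2 mg/L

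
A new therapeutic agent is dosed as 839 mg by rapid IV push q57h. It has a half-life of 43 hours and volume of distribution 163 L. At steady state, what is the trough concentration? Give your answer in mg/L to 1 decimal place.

3.4 mg/L

k = ln2/t½ = ln2/43 ≈ 0.016120 h⁻¹; fraction remaining f = e^(−kτ) = e^(−0.016120×57) ≈ 0.3990.
At steady state, accumulation factor R = 1/(1 − e^(−kτ)) ≈ 1.6639.
Each bolus raises the concentration by D/Vd = 839/163 ≈ 5.147 mg/L.
Steady-state peak Cmax,ss = C₀·R ≈ 5.147 × 1.6639 ≈ 8.564 mg/L.
One interval later, Cmin,ss = Cmax,ss·e^(−kτ) ≈ 8.564 × 0.3990 ≈ 3.417 mg/L.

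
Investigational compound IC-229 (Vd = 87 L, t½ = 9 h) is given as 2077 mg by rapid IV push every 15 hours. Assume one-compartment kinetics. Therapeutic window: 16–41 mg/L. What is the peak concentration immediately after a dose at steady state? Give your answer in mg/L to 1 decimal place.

34.9 mg/L

Over one 15-h interval, 15/9 ≈ 1.6667 half-lives elapse, leaving f ≈ 0.3150 of each dose.
Accumulation ratio R = 1/(1 − f) ≈ 1/0.6850 ≈ 1.4599.
Single-dose peak C₀ = D/Vd = 2077/87 ≈ 23.874 mg/L.
Steady-state peak Cmax,ss = C₀·R ≈ 23.874 × 1.4599 ≈ 34.854 mg/L.
Peak 34.9 mg/L vs MTC 41 mg/L: below toxic threshold.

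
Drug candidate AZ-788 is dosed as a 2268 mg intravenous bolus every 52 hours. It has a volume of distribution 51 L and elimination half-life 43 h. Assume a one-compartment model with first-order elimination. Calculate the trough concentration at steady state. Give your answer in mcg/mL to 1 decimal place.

33.9 mcg/mL

Over one 52-h interval, 52/43 ≈ 1.2093 half-lives elapse, leaving f ≈ 0.4325 of each dose.
Accumulation ratio R = 1/(1 − f) ≈ 1/0.5675 ≈ 1.7621.
Each bolus raises the concentration by D/Vd = 2268/51 ≈ 44.471 mcg/mL.
Cmax,ss = C₀/(1 − f) ≈ 44.471/0.5675 ≈ 78.363 mcg/mL.
Steady-state trough Cmin,ss = Cmax,ss·f ≈ 78.363 × 0.4325 ≈ 33.892 mcg/mL.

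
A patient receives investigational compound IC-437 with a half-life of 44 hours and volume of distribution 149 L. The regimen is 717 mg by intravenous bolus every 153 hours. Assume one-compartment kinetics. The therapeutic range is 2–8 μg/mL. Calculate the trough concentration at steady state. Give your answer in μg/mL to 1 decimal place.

k = ln2/t½ = ln2/44 ≈ 0.015753 h⁻¹; fraction remaining f = e^(−kτ) = e^(−0.015753×153) ≈ 0.0898.
Accumulation ratio R = 1/(1 − f) ≈ 1/0.9102 ≈ 1.0987.
Each bolus raises the concentration by D/Vd = 717/149 ≈ 4.812 μg/mL.
Steady-state peak Cmax,ss = C₀·R ≈ 4.812 × 1.0987 ≈ 5.287 μg/mL.
Steady-state trough Cmin,ss = Cmax,ss·f ≈ 5.287 × 0.0898 ≈ 0.475 μg/mL.
Trough 0.5 μg/mL vs MEC 2 μg/mL: subtherapeutic.

0.5 μg/mL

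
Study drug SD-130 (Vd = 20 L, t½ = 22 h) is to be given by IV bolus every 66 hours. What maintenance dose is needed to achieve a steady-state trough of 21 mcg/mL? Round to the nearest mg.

τ/t½ = 66/22 ≈ 3, so f = (1/2)^(66/22) ≈ 0.125000.
Cmin,ss = (D/Vd)·f/(1−f), so D = Cmin,ss·Vd·(1−f)/f.
D = 21 × 20 × (1−f)/f ≈ 21 × 20 × 7.00000 ≈ 2940.00 mg.

2940 mg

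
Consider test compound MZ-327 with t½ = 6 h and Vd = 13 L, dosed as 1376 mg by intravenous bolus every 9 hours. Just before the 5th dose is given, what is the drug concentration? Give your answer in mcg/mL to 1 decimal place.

57.0 mcg/mL

f = (1/2)^(τ/t½) = (1/2)^(9/6) ≈ 0.3536.
C₀ = D/Vd = 1376/13 ≈ 105.846 mcg/mL.
Before the 5th dose, 4 doses have been given. Superposition: Cmin = C₀·(f + f² + … + f^4).
≈ 105.846 × (0.3536 + 0.1250 + 0.0442 + 0.0156) ≈ 105.846 × 0.5384 ≈ 56.987 mcg/mL.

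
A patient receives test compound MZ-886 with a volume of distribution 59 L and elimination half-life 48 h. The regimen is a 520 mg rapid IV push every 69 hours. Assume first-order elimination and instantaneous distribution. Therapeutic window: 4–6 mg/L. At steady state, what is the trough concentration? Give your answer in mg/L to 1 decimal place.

5.2 mg/L

Over one 69-h interval, 69/48 ≈ 1.4375 half-lives elapse, leaving f ≈ 0.3692 of each dose.
Each bolus raises the concentration by D/Vd = 520/59 ≈ 8.814 mg/L.
Steady-state trough Cmin,ss = C₀·f/(1−f) ≈ 8.814 × 0.3692/0.6308 ≈ 5.159 mg/L.
Trough 5.2 mg/L vs MEC 4 mg/L: adequate.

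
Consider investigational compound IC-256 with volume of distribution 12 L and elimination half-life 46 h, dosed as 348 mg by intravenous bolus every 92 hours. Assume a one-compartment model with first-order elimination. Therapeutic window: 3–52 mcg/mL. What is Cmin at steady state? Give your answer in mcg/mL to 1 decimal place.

9.7 mcg/mL

The dosing interval is 2 half-lives, so f = 2^(−2) = 0.25.
Accumulation ratio R = 1/(1 − f) = 1/0.75 = 4/3.
Single-dose peak C₀ = D/Vd = 348/12 = 29 mcg/mL.
Steady-state peak Cmax,ss = C₀·R = 29 × 4/3 ≈ 38.667 mcg/mL.
Steady-state trough Cmin,ss = Cmax,ss·f ≈ 38.667 × 0.25 ≈ 9.667 mcg/mL.
Trough 9.7 mcg/mL vs MEC 3 mcg/mL: adequate.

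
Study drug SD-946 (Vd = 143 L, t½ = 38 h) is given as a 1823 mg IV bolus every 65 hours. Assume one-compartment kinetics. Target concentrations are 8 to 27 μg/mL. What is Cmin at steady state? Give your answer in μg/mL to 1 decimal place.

τ/t½ = 65/38 ≈ 1.7105, so fraction remaining f = (1/2)^(65/38) ≈ 0.3055.
Accumulation ratio R = 1/(1 − f) ≈ 1/0.6945 ≈ 1.4399.
Single-dose peak C₀ = D/Vd = 1823/143 ≈ 12.748 μg/mL.
Cmax,ss = C₀/(1 − f) ≈ 12.748/0.6945 ≈ 18.356 μg/mL.
Steady-state trough Cmin,ss = Cmax,ss·f ≈ 18.356 × 0.3055 ≈ 5.608 μg/mL.
Trough 5.6 μg/mL vs MEC 8 μg/mL: subtherapeutic.

5.6 μg/mL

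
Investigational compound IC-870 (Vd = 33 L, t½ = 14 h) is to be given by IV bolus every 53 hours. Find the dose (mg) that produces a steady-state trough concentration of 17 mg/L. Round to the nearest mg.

7176 mg

τ/t½ = 53/14 ≈ 3.7857, so f = (1/2)^(53/14) ≈ 0.072508.
Cmin,ss = (D/Vd)·f/(1−f), so D = Cmin,ss·Vd·(1−f)/f.
D = 17 × 33 × (1−f)/f ≈ 17 × 33 × 12.79158 ≈ 7176.08 mg.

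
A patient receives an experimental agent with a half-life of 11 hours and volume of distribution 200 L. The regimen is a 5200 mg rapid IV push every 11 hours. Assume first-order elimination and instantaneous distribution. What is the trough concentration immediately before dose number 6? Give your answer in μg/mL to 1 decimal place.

25.2 μg/mL

f = (1/2)^(τ/t½) = (1/2)^(11/11) ≈ 0.5000.
C₀ = D/Vd = 5200/200 ≈ 26.000 μg/mL.
Before the 6th dose, 5 doses have been given. Superposition: Cmin = C₀·(f + f² + … + f^5).
≈ 26.000 × (0.5000 + 0.2500 + 0.1250 + 0.0625 + 0.0313) ≈ 26.000 × 0.9688 ≈ 25.189 μg/mL.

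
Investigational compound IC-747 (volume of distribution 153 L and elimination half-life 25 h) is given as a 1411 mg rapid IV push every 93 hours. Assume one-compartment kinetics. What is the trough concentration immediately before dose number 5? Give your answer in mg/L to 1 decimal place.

0.8 mg/L

f = (1/2)^(τ/t½) = (1/2)^(93/25) ≈ 0.0759.
C₀ = D/Vd = 1411/153 ≈ 9.222 mg/L.
Before the 5th dose, 4 doses have been given. Superposition: Cmin = C₀·(f + f² + … + f^4).
≈ 9.222 × (0.0759 + 0.0058 + 0.0004 + 0.0000) ≈ 9.222 × 0.0821 ≈ 0.757 mg/L.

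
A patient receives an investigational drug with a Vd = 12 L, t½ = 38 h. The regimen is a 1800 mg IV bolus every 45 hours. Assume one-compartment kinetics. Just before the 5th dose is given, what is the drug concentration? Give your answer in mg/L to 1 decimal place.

113.5 mg/L

f = (1/2)^(τ/t½) = (1/2)^(45/38) ≈ 0.4401.
C₀ = D/Vd = 1800/12 ≈ 150.000 mg/L.
Before the 5th dose, 4 doses have been given. Superposition: Cmin = C₀·(f + f² + … + f^4).
≈ 150.000 × (0.4401 + 0.1937 + 0.0852 + 0.0375) ≈ 150.000 × 0.7565 ≈ 113.475 mg/L.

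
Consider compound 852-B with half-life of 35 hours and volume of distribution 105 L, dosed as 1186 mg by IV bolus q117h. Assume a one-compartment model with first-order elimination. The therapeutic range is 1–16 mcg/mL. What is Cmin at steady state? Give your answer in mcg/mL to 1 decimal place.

1.2 mcg/mL

k = ln2/t½ = ln2/35 ≈ 0.019804 h⁻¹; fraction remaining f = e^(−kτ) = e^(−0.019804×117) ≈ 0.0986.
Each bolus raises the concentration by D/Vd = 1186/105 ≈ 11.295 mcg/mL.
Steady-state trough Cmin,ss = C₀·f/(1−f) ≈ 11.295 × 0.0986/0.9014 ≈ 1.236 mcg/mL.
Trough 1.2 mcg/mL vs MEC 1 mcg/mL: adequate.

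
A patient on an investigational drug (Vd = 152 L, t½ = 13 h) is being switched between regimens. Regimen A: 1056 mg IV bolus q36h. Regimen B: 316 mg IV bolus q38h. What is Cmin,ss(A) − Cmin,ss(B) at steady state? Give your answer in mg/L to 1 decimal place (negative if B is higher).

Regimen A: f = (1/2)^(36/13) ≈ 0.1467; Cmin,ss = (1056/152)·f/(1−f) ≈ 1.194 mg/L.
Regimen B: f = (1/2)^(38/13) ≈ 0.1318; Cmin,ss = (316/152)·f/(1−f) ≈ 0.316 mg/L.
Difference ≈ 1.194 − 0.316 ≈ 0.878 mg/L.

0.9 mg/L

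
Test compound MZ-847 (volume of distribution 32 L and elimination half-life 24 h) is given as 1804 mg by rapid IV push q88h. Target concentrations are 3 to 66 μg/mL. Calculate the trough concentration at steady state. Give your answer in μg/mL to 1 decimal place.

k = ln2/t½ = ln2/24 ≈ 0.028881 h⁻¹; fraction remaining f = e^(−kτ) = e^(−0.028881×88) ≈ 0.0787.
At steady state, accumulation factor R = 1/(1 − e^(−kτ)) ≈ 1.0854.
Each bolus raises the concentration by D/Vd = 1804/32 ≈ 56.375 μg/mL.
Cmax,ss = C₀/(1 − f) ≈ 56.375/0.9213 ≈ 61.191 μg/mL.
Steady-state trough Cmin,ss = Cmax,ss·f ≈ 61.191 × 0.0787 ≈ 4.816 μg/mL.
Trough 4.8 μg/mL vs MEC 3 μg/mL: adequate.

4.8 μg/mL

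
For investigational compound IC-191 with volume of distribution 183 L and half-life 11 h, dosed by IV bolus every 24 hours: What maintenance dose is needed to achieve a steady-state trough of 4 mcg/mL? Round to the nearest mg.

2589 mg

τ/t½ = 24/11 ≈ 2.1818, so f = (1/2)^(24/11) ≈ 0.220398.
Cmin,ss = (D/Vd)·f/(1−f), so D = Cmin,ss·Vd·(1−f)/f.
D = 4 × 183 × (1−f)/f ≈ 4 × 183 × 3.53725 ≈ 2589.27 mg.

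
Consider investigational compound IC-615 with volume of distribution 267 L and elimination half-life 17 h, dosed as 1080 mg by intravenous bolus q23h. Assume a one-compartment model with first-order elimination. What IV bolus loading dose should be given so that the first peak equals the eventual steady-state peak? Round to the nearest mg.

1775 mg

f = (1/2)^(23/17) ≈ 0.391493; accumulation ratio R = 1/(1−f) ≈ 1.64337.
Loading dose to hit Cmax,ss on first dose: D_load = D_maint·R ≈ 1080 × 1.64337 ≈ 1774.84 mg.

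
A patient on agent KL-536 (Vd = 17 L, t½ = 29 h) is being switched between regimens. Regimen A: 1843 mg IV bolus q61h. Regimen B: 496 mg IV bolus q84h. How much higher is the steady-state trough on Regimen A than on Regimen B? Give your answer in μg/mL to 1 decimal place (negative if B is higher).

28.4 μg/mL

Regimen A: f = (1/2)^(61/29) ≈ 0.2327; Cmin,ss = (1843/17)·f/(1−f) ≈ 32.878 μg/mL.
Regimen B: f = (1/2)^(84/29) ≈ 0.1343; Cmin,ss = (496/17)·f/(1−f) ≈ 4.526 μg/mL.
Difference ≈ 32.878 − 4.526 ≈ 28.352 μg/mL.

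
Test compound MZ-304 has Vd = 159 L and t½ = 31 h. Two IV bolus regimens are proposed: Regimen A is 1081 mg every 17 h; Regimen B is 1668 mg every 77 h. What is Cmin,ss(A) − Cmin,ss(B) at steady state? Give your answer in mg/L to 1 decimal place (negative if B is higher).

Regimen A: f = (1/2)^(17/31) ≈ 0.6838; Cmin,ss = (1081/159)·f/(1−f) ≈ 14.703 mg/L.
Regimen B: f = (1/2)^(77/31) ≈ 0.1788; Cmin,ss = (1668/159)·f/(1−f) ≈ 2.284 mg/L.
Difference ≈ 14.703 − 2.284 ≈ 12.419 mg/L.

12.4 mg/L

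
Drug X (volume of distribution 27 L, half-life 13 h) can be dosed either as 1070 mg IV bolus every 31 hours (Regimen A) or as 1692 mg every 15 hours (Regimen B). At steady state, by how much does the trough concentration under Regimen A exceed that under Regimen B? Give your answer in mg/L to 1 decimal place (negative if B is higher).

-41.8 mg/L

Regimen A: f = (1/2)^(31/13) ≈ 0.1915; Cmin,ss = (1070/27)·f/(1−f) ≈ 9.387 mg/L.
Regimen B: f = (1/2)^(15/13) ≈ 0.4494; Cmin,ss = (1692/27)·f/(1−f) ≈ 51.149 mg/L.
Difference ≈ 9.387 − 51.149 ≈ -41.762 mg/L.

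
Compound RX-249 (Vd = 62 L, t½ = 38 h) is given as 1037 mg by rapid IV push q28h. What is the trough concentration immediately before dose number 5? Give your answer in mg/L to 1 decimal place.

f = (1/2)^(τ/t½) = (1/2)^(28/38) ≈ 0.6001.
C₀ = D/Vd = 1037/62 ≈ 16.726 mg/L.
Before the 5th dose, 4 doses have been given. Superposition: Cmin = C₀·(f + f² + … + f^4).
≈ 16.726 × (0.6001 + 0.3601 + 0.2161 + 0.1297) ≈ 16.726 × 1.3060 ≈ 21.844 mg/L.

21.8 mg/L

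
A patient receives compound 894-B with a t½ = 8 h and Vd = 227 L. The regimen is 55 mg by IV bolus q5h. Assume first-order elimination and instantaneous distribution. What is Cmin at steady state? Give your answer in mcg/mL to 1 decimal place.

0.4 mcg/mL

Over one 5-h interval, 5/8 ≈ 0.625 half-lives elapse, leaving f ≈ 0.6484 of each dose.
Accumulation ratio R = 1/(1 − f) ≈ 1/0.3516 ≈ 2.8441.
Single-dose peak C₀ = D/Vd = 55/227 ≈ 0.242 mcg/mL.
Steady-state peak Cmax,ss = C₀·R ≈ 0.242 × 2.8441 ≈ 0.688 mcg/mL.
One interval later, Cmin,ss = Cmax,ss·e^(−kτ) ≈ 0.688 × 0.6484 ≈ 0.446 mcg/mL.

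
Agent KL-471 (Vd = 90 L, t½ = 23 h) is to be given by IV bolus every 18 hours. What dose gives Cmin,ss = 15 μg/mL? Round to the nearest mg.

τ/t½ = 18/23 ≈ 0.78261, so f = (1/2)^(18/23) ≈ 0.581315.
Cmin,ss = (D/Vd)·f/(1−f), so D = Cmin,ss·Vd·(1−f)/f.
D = 15 × 90 × (1−f)/f ≈ 15 × 90 × 0.72024 ≈ 972.32 mg.

972 mg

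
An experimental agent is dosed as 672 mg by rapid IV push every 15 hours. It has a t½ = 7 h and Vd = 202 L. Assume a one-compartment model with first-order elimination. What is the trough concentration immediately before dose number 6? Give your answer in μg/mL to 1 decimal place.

f = (1/2)^(τ/t½) = (1/2)^(15/7) ≈ 0.2264.
C₀ = D/Vd = 672/202 ≈ 3.327 μg/mL.
Before the 6th dose, 5 doses have been given. Superposition: Cmin = C₀·(f + f² + … + f^5).
≈ 3.327 × (0.2264 + 0.0513 + 0.0116 + 0.0026 + 0.0006) ≈ 3.327 × 0.2925 ≈ 0.973 μg/mL.

1.0 μg/mL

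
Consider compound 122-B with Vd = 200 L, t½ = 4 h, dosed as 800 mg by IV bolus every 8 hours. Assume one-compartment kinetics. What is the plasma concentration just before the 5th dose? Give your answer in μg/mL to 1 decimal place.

f = (1/2)^(τ/t½) = (1/2)^(8/4) ≈ 0.2500.
C₀ = D/Vd = 800/200 ≈ 4.000 μg/mL.
Before the 5th dose, 4 doses have been given. Superposition: Cmin = C₀·(f + f² + … + f^4).
≈ 4.000 × (0.2500 + 0.0625 + 0.0156 + 0.0039) ≈ 4.000 × 0.3320 ≈ 1.328 μg/mL.

1.3 μg/mL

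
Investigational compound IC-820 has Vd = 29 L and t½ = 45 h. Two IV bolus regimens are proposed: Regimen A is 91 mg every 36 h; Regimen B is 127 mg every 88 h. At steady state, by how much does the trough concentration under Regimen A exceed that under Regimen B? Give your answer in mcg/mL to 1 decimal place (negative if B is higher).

Regimen A: f = (1/2)^(36/45) ≈ 0.5743; Cmin,ss = (91/29)·f/(1−f) ≈ 4.233 mcg/mL.
Regimen B: f = (1/2)^(88/45) ≈ 0.2578; Cmin,ss = (127/29)·f/(1−f) ≈ 1.521 mcg/mL.
Difference ≈ 4.233 − 1.521 ≈ 2.712 mcg/mL.

2.7 mcg/mL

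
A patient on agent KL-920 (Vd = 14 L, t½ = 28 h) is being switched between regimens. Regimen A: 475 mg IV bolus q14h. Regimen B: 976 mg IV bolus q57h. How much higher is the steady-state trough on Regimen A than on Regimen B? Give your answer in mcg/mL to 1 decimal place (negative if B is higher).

59.4 mcg/mL

Regimen A: f = (1/2)^(14/28) ≈ 0.7071; Cmin,ss = (475/14)·f/(1−f) ≈ 81.908 mcg/mL.
Regimen B: f = (1/2)^(57/28) ≈ 0.2439; Cmin,ss = (976/14)·f/(1−f) ≈ 22.488 mcg/mL.
Difference ≈ 81.908 − 22.488 ≈ 59.420 mcg/mL.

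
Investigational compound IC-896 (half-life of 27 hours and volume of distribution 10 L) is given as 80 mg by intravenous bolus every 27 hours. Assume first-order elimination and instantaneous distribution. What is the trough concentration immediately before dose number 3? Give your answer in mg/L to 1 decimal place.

6.0 mg/L

f = (1/2)^(τ/t½) = (1/2)^(27/27) ≈ 0.5000.
C₀ = D/Vd = 80/10 ≈ 8.000 mg/L.
Before the 3rd dose, 2 doses have been given. Superposition: Cmin = C₀·(f + f²).
≈ 8.000 × (0.5000 + 0.2500) ≈ 8.000 × 0.7500 ≈ 6.000 mg/L.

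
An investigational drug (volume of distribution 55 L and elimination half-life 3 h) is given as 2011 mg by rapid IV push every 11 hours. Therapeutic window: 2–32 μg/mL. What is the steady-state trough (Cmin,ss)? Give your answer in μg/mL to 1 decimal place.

τ/t½ = 11/3 ≈ 3.6667, so fraction remaining f = (1/2)^(11/3) ≈ 0.0787.
Each bolus raises the concentration by D/Vd = 2011/55 ≈ 36.564 μg/mL.
Steady-state trough Cmin,ss = C₀·f/(1−f) ≈ 36.564 × 0.0787/0.9213 ≈ 3.123 μg/mL.
Trough 3.1 μg/mL vs MEC 2 μg/mL: adequate.

3.1 μg/mL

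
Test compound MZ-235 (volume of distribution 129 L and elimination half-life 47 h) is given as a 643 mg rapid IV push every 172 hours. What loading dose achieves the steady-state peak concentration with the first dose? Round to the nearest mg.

f = (1/2)^(172/47) ≈ 0.079133; accumulation ratio R = 1/(1−f) ≈ 1.08593.
Loading dose to hit Cmax,ss on first dose: D_load = D_maint·R ≈ 643 × 1.08593 ≈ 698.25 mg.

698 mg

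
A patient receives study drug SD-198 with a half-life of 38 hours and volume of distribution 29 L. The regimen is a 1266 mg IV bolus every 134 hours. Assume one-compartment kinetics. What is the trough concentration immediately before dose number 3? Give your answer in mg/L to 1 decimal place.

4.1 mg/L

f = (1/2)^(τ/t½) = (1/2)^(134/38) ≈ 0.0868.
C₀ = D/Vd = 1266/29 ≈ 43.655 mg/L.
Before the 3rd dose, 2 doses have been given. Superposition: Cmin = C₀·(f + f²).
≈ 43.655 × (0.0868 + 0.0075) ≈ 43.655 × 0.0943 ≈ 4.117 mg/L.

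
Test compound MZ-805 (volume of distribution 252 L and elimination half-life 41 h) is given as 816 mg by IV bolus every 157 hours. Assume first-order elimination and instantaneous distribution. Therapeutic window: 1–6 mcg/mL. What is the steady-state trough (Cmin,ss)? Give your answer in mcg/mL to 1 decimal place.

τ/t½ = 157/41 ≈ 3.8293, so fraction remaining f = (1/2)^(157/41) ≈ 0.0704.
Accumulation ratio R = 1/(1 − f) ≈ 1/0.9296 ≈ 1.0757.
Each bolus raises the concentration by D/Vd = 816/252 ≈ 3.238 mcg/mL.
Cmax,ss = C₀/(1 − f) ≈ 3.238/0.9296 ≈ 3.483 mcg/mL.
Steady-state trough Cmin,ss = Cmax,ss·f ≈ 3.483 × 0.0704 ≈ 0.245 mcg/mL.
Trough 0.2 mcg/mL vs MEC 1 mcg/mL: subtherapeutic.

0.2 mcg/mL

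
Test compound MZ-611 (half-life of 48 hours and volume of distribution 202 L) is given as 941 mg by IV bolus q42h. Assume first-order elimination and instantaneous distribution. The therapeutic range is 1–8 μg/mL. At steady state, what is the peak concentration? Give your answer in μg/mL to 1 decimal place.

τ/t½ = 42/48 ≈ 0.875, so fraction remaining f = (1/2)^(42/48) ≈ 0.5453.
Accumulation ratio R = 1/(1 − f) ≈ 1/0.4547 ≈ 2.1993.
Single-dose peak C₀ = D/Vd = 941/202 ≈ 4.658 μg/mL.
Cmax,ss = C₀/(1 − f) ≈ 4.658/0.4547 ≈ 10.244 μg/mL.
Peak 10.2 μg/mL vs MTC 8 μg/mL: exceeds toxic threshold.

10.2 μg/mL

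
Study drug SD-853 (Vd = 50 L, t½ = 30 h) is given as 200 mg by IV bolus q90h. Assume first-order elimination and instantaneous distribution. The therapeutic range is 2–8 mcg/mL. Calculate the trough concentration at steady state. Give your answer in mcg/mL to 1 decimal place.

0.6 mcg/mL

τ = 90 h = 3 half-lives, so f = (1/2)^3 = 0.125.
At steady state, R = 1/(1 − 0.125) = 8/7.
Single-dose peak C₀ = D/Vd = 200/50 = 4 mcg/mL.
Steady-state peak Cmax,ss = C₀·R = 4 × 8/7 ≈ 4.571 mcg/mL.
Steady-state trough Cmin,ss = Cmax,ss·f ≈ 4.571 × 0.125 ≈ 0.571 mcg/mL.
Trough 0.6 mcg/mL vs MEC 2 mcg/mL: subtherapeutic.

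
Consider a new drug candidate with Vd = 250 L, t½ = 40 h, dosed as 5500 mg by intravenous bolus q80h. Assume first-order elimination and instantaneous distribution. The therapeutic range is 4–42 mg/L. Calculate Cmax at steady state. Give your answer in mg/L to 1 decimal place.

29.3 mg/L

τ = 80 h = 2 half-lives, so f = (1/2)^2 = 0.25.
At steady state, R = 1/(1 − 0.25) = 4/3.
Single-dose peak C₀ = D/Vd = 5500/250 = 22 mg/L.
Steady-state peak Cmax,ss = C₀·R = 22 × 4/3 ≈ 29.333 mg/L.
Peak 29.3 mg/L vs MTC 42 mg/L: below toxic threshold.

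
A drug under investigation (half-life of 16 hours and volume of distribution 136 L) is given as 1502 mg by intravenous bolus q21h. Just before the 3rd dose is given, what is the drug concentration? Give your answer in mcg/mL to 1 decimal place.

6.2 mcg/mL

f = (1/2)^(τ/t½) = (1/2)^(21/16) ≈ 0.4026.
C₀ = D/Vd = 1502/136 ≈ 11.044 mcg/mL.
Before the 3rd dose, 2 doses have been given. Superposition: Cmin = C₀·(f + f²).
≈ 11.044 × (0.4026 + 0.1621) ≈ 11.044 × 0.5647 ≈ 6.237 mcg/mL.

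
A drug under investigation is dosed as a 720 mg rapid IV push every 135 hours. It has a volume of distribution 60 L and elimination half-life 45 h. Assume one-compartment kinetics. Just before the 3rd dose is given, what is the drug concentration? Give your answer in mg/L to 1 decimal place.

1.7 mg/L

f = (1/2)^(τ/t½) = (1/2)^(135/45) ≈ 0.1250.
C₀ = D/Vd = 720/60 ≈ 12.000 mg/L.
Before the 3rd dose, 2 doses have been given. Superposition: Cmin = C₀·(f + f²).
≈ 12.000 × (0.1250 + 0.0156) ≈ 12.000 × 0.1406 ≈ 1.687 mg/L.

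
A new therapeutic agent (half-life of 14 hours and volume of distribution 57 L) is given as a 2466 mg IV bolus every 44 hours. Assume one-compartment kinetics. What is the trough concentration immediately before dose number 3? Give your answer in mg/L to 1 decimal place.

f = (1/2)^(τ/t½) = (1/2)^(44/14) ≈ 0.1132.
C₀ = D/Vd = 2466/57 ≈ 43.263 mg/L.
Before the 3rd dose, 2 doses have been given. Superposition: Cmin = C₀·(f + f²).
≈ 43.263 × (0.1132 + 0.0128) ≈ 43.263 × 0.1260 ≈ 5.451 mg/L.

5.5 mg/L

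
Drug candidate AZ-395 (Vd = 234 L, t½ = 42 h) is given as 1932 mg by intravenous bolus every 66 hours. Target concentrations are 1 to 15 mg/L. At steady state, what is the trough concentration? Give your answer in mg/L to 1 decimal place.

4.2 mg/L

k = ln2/t½ = ln2/42 ≈ 0.016504 h⁻¹; fraction remaining f = e^(−kτ) = e^(−0.016504×66) ≈ 0.3365.
At steady state, accumulation factor R = 1/(1 − e^(−kτ)) ≈ 1.5072.
Each bolus raises the concentration by D/Vd = 1932/234 ≈ 8.256 mg/L.
Cmax,ss = C₀/(1 − f) ≈ 8.256/0.6635 ≈ 12.443 mg/L.
Steady-state trough Cmin,ss = Cmax,ss·f ≈ 12.443 × 0.3365 ≈ 4.187 mg/L.
Trough 4.2 mg/L vs MEC 1 mg/L: adequate.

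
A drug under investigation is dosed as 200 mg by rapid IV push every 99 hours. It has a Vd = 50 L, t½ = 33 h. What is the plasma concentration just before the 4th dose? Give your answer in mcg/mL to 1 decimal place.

f = (1/2)^(τ/t½) = (1/2)^(99/33) ≈ 0.1250.
C₀ = D/Vd = 200/50 ≈ 4.000 mcg/mL.
Before the 4th dose, 3 doses have been given. Superposition: Cmin = C₀·(f + f² + … + f^3).
≈ 4.000 × (0.1250 + 0.0156 + 0.0020) ≈ 4.000 × 0.1426 ≈ 0.570 mcg/mL.

0.6 mcg/mL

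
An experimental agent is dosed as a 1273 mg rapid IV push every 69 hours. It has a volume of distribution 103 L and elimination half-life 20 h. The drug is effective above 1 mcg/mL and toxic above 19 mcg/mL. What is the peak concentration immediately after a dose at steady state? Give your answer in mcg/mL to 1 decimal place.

Over one 69-h interval, 69/20 ≈ 3.45 half-lives elapse, leaving f ≈ 0.0915 of each dose.
Accumulation ratio R = 1/(1 − f) ≈ 1/0.9085 ≈ 1.1007.
Each bolus raises the concentration by D/Vd = 1273/103 ≈ 12.359 mcg/mL.
Steady-state peak Cmax,ss = C₀·R ≈ 12.359 × 1.1007 ≈ 13.604 mcg/mL.
Peak 13.6 mcg/mL vs MTC 19 mcg/mL: below toxic threshold.

13.6 mcg/mL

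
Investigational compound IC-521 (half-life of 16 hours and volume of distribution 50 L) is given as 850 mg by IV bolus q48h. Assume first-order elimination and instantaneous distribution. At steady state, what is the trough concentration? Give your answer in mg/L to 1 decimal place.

2.4 mg/L

The dosing interval is 3 half-lives, so f = 2^(−3) = 0.125.
At steady state, R = 1/(1 − 0.125) = 8/7.
Single-dose peak C₀ = D/Vd = 850/50 = 17 mg/L.
Steady-state peak Cmax,ss = C₀·R = 17 × 8/7 ≈ 19.429 mg/L.
Steady-state trough Cmin,ss = Cmax,ss·f ≈ 19.429 × 0.125 ≈ 2.429 mg/L.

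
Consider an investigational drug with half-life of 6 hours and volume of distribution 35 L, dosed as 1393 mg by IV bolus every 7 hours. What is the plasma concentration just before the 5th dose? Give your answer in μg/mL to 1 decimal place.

30.7 μg/mL

f = (1/2)^(τ/t½) = (1/2)^(7/6) ≈ 0.4454.
C₀ = D/Vd = 1393/35 ≈ 39.800 μg/mL.
Before the 5th dose, 4 doses have been given. Superposition: Cmin = C₀·(f + f² + … + f^4).
≈ 39.800 × (0.4454 + 0.1984 + 0.0884 + 0.0394) ≈ 39.800 × 0.7716 ≈ 30.710 μg/mL.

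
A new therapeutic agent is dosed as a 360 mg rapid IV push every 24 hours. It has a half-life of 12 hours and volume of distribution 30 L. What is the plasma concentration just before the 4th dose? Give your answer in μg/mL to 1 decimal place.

3.9 μg/mL

f = (1/2)^(τ/t½) = (1/2)^(24/12) ≈ 0.2500.
C₀ = D/Vd = 360/30 ≈ 12.000 μg/mL.
Before the 4th dose, 3 doses have been given. Superposition: Cmin = C₀·(f + f² + … + f^3).
≈ 12.000 × (0.2500 + 0.0625 + 0.0156) ≈ 12.000 × 0.3281 ≈ 3.937 μg/mL.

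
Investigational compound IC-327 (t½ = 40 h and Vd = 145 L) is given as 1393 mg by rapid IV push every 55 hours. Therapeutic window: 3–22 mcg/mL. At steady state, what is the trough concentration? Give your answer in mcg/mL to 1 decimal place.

6.0 mcg/mL

τ/t½ = 55/40 ≈ 1.375, so fraction remaining f = (1/2)^(55/40) ≈ 0.3856.
At steady state, accumulation factor R = 1/(1 − e^(−kτ)) ≈ 1.6276.
Single-dose peak C₀ = D/Vd = 1393/145 ≈ 9.607 mcg/mL.
Steady-state peak Cmax,ss = C₀·R ≈ 9.607 × 1.6276 ≈ 15.636 mcg/mL.
One interval later, Cmin,ss = Cmax,ss·e^(−kτ) ≈ 15.636 × 0.3856 ≈ 6.029 mcg/mL.
Trough 6.0 mcg/mL vs MEC 3 mcg/mL: adequate.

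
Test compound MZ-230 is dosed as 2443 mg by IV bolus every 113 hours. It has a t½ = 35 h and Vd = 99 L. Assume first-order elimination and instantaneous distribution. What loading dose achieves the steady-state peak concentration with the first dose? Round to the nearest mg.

2735 mg

f = (1/2)^(113/35) ≈ 0.106685; accumulation ratio R = 1/(1−f) ≈ 1.11943.
Loading dose to hit Cmax,ss on first dose: D_load = D_maint·R ≈ 2443 × 1.11943 ≈ 2734.77 mg.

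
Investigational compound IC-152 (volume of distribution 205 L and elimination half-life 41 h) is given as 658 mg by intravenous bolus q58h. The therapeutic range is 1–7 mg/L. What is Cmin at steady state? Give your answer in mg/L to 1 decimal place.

1.9 mg/L

Over one 58-h interval, 58/41 ≈ 1.4146 half-lives elapse, leaving f ≈ 0.3751 of each dose.
Single-dose peak C₀ = D/Vd = 658/205 ≈ 3.210 mg/L.
Steady-state trough Cmin,ss = C₀·f/(1−f) ≈ 3.210 × 0.3751/0.6249 ≈ 1.927 mg/L.
Trough 1.9 mg/L vs MEC 1 mg/L: adequate.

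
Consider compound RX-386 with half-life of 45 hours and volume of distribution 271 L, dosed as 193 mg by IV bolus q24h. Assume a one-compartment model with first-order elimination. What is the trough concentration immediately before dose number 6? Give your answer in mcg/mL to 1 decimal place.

f = (1/2)^(τ/t½) = (1/2)^(24/45) ≈ 0.6910.
C₀ = D/Vd = 193/271 ≈ 0.712 mcg/mL.
Before the 6th dose, 5 doses have been given. Superposition: Cmin = C₀·(f + f² + … + f^5).
≈ 0.712 × (0.6910 + 0.4775 + 0.3299 + 0.2280 + 0.1575) ≈ 0.712 × 1.8839 ≈ 1.341 mcg/mL.

1.3 mcg/mL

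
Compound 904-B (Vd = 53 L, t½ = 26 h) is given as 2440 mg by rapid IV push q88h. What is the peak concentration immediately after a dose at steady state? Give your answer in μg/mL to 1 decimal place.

Over one 88-h interval, 88/26 ≈ 3.3846 half-lives elapse, leaving f ≈ 0.0957 of each dose.
Accumulation ratio R = 1/(1 − f) ≈ 1/0.9043 ≈ 1.1058.
Single-dose peak C₀ = D/Vd = 2440/53 ≈ 46.038 μg/mL.
Steady-state peak Cmax,ss = C₀·R ≈ 46.038 × 1.1058 ≈ 50.909 μg/mL.

50.9 μg/mL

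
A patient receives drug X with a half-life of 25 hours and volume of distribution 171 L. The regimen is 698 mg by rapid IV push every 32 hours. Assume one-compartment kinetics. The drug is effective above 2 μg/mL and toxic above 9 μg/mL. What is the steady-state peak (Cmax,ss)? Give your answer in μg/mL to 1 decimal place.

k = ln2/t½ = ln2/25 ≈ 0.027726 h⁻¹; fraction remaining f = e^(−kτ) = e^(−0.027726×32) ≈ 0.4118.
Accumulation ratio R = 1/(1 − f) ≈ 1/0.5882 ≈ 1.7001.
Each bolus raises the concentration by D/Vd = 698/171 ≈ 4.082 μg/mL.
Steady-state peak Cmax,ss = C₀·R ≈ 4.082 × 1.7001 ≈ 6.940 μg/mL.
Peak 6.9 μg/mL vs MTC 9 μg/mL: below toxic threshold.

6.9 μg/mL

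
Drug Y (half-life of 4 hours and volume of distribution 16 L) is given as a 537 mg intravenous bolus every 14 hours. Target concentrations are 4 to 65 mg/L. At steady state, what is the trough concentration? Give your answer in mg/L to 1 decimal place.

3.3 mg/L

Over one 14-h interval, 14/4 ≈ 3.5 half-lives elapse, leaving f ≈ 0.0884 of each dose.
Single-dose peak C₀ = D/Vd = 537/16 ≈ 33.562 mg/L.
Steady-state trough Cmin,ss = C₀·f/(1−f) ≈ 33.562 × 0.0884/0.9116 ≈ 3.255 mg/L.
Trough 3.3 mg/L vs MEC 4 mg/L: subtherapeutic.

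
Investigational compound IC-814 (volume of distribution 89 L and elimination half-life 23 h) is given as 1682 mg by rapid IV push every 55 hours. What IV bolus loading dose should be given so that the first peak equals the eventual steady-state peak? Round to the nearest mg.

f = (1/2)^(55/23) ≈ 0.190610; accumulation ratio R = 1/(1−f) ≈ 1.23550.
Loading dose to hit Cmax,ss on first dose: D_load = D_maint·R ≈ 1682 × 1.23550 ≈ 2078.11 mg.

2078 mg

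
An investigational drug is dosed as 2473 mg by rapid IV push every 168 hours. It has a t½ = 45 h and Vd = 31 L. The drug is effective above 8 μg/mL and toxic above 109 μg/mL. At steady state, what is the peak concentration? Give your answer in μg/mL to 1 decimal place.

Over one 168-h interval, 168/45 ≈ 3.7333 half-lives elapse, leaving f ≈ 0.0752 of each dose.
Accumulation ratio R = 1/(1 − f) ≈ 1/0.9248 ≈ 1.0813.
Single-dose peak C₀ = D/Vd = 2473/31 ≈ 79.774 μg/mL.
Cmax,ss = C₀/(1 − f) ≈ 79.774/0.9248 ≈ 86.261 μg/mL.
Peak 86.3 μg/mL vs MTC 109 μg/mL: below toxic threshold.

86.3 μg/mL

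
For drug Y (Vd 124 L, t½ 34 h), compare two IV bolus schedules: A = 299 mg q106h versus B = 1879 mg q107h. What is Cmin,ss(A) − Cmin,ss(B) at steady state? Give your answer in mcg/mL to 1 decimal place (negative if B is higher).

-1.6 mcg/mL

Regimen A: f = (1/2)^(106/34) ≈ 0.1152; Cmin,ss = (299/124)·f/(1−f) ≈ 0.314 mcg/mL.
Regimen B: f = (1/2)^(107/34) ≈ 0.1129; Cmin,ss = (1879/124)·f/(1−f) ≈ 1.929 mcg/mL.
Difference ≈ 0.314 − 1.929 ≈ -1.615 mcg/mL.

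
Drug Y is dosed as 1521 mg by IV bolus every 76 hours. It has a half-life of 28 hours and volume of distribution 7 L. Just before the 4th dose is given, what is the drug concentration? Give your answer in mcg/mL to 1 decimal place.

f = (1/2)^(τ/t½) = (1/2)^(76/28) ≈ 0.1524.
C₀ = D/Vd = 1521/7 ≈ 217.286 mcg/mL.
Before the 4th dose, 3 doses have been given. Superposition: Cmin = C₀·(f + f² + … + f^3).
≈ 217.286 × (0.1524 + 0.0232 + 0.0035) ≈ 217.286 × 0.1791 ≈ 38.916 mcg/mL.

38.9 mcg/mL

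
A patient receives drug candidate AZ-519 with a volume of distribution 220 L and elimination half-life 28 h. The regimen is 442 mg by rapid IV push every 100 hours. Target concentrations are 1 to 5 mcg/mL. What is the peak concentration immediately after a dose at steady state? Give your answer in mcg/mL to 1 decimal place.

k = ln2/t½ = ln2/28 ≈ 0.024755 h⁻¹; fraction remaining f = e^(−kτ) = e^(−0.024755×100) ≈ 0.0841.
Accumulation ratio R = 1/(1 − f) ≈ 1/0.9159 ≈ 1.0918.
Each bolus raises the concentration by D/Vd = 442/220 ≈ 2.009 mcg/mL.
Steady-state peak Cmax,ss = C₀·R ≈ 2.009 × 1.0918 ≈ 2.193 mcg/mL.
Peak 2.2 mcg/mL vs MTC 5 mcg/mL: below toxic threshold.

2.2 mcg/mL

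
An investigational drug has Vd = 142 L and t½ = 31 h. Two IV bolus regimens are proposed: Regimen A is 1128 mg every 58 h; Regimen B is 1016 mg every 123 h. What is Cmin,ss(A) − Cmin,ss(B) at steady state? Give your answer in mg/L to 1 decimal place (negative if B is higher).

Regimen A: f = (1/2)^(58/31) ≈ 0.2734; Cmin,ss = (1128/142)·f/(1−f) ≈ 2.989 mg/L.
Regimen B: f = (1/2)^(123/31) ≈ 0.0639; Cmin,ss = (1016/142)·f/(1−f) ≈ 0.488 mg/L.
Difference ≈ 2.989 − 0.488 ≈ 2.501 mg/L.

2.5 mg/L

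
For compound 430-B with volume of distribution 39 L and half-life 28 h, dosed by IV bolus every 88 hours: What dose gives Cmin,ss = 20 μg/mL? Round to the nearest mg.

τ/t½ = 88/28 ≈ 3.1429, so f = (1/2)^(88/28) ≈ 0.113215.
Cmin,ss = (D/Vd)·f/(1−f), so D = Cmin,ss·Vd·(1−f)/f.
D = 20 × 39 × (1−f)/f ≈ 20 × 39 × 7.83275 ≈ 6109.55 mg.

6110 mg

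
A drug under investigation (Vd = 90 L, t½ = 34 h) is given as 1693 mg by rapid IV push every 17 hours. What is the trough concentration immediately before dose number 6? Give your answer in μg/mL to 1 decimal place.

37.4 μg/mL

f = (1/2)^(τ/t½) = (1/2)^(17/34) ≈ 0.7071.
C₀ = D/Vd = 1693/90 ≈ 18.811 μg/mL.
Before the 6th dose, 5 doses have been given. Superposition: Cmin = C₀·(f + f² + … + f^5).
≈ 18.811 × (0.7071 + 0.5000 + 0.3535 + 0.2500 + 0.1768) ≈ 18.811 × 1.9874 ≈ 37.385 μg/mL.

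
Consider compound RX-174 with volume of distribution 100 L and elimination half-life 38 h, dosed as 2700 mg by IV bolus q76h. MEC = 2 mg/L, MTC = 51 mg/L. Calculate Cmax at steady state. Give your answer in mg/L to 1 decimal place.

36.0 mg/L

The dosing interval is 2 half-lives, so f = 2^(−2) = 0.25.
Accumulation ratio R = 1/(1 − f) = 1/0.75 = 4/3.
Single-dose peak C₀ = D/Vd = 2700/100 = 27 mg/L.
Steady-state peak Cmax,ss = C₀·R = 27 × 4/3 ≈ 36.000 mg/L.
Peak 36.0 mg/L vs MTC 51 mg/L: below toxic threshold.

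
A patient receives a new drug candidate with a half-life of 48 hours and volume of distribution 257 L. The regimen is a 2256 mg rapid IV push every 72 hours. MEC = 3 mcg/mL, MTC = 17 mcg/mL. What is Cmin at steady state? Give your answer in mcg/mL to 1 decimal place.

4.8 mcg/mL

τ/t½ = 72/48 ≈ 1.5, so fraction remaining f = (1/2)^(72/48) ≈ 0.3536.
Single-dose peak C₀ = D/Vd = 2256/257 ≈ 8.778 mcg/mL.
Steady-state trough Cmin,ss = C₀·f/(1−f) ≈ 8.778 × 0.3536/0.6464 ≈ 4.802 mcg/mL.
Trough 4.8 mcg/mL vs MEC 3 mcg/mL: adequate.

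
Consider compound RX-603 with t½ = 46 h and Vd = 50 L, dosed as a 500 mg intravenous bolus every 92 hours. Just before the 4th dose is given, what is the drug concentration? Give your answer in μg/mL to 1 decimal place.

f = (1/2)^(τ/t½) = (1/2)^(92/46) ≈ 0.2500.
C₀ = D/Vd = 500/50 ≈ 10.000 μg/mL.
Before the 4th dose, 3 doses have been given. Superposition: Cmin = C₀·(f + f² + … + f^3).
≈ 10.000 × (0.2500 + 0.0625 + 0.0156) ≈ 10.000 × 0.3281 ≈ 3.281 μg/mL.

3.3 μg/mL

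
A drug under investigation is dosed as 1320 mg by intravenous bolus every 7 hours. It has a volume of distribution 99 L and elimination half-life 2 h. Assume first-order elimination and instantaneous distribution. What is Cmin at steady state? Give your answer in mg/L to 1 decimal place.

1.3 mg/L

Over one 7-h interval, 7/2 ≈ 3.5 half-lives elapse, leaving f ≈ 0.0884 of each dose.
At steady state, accumulation factor R = 1/(1 − e^(−kτ)) ≈ 1.0970.
Each bolus raises the concentration by D/Vd = 1320/99 ≈ 13.333 mg/L.
Cmax,ss = C₀/(1 − f) ≈ 13.333/0.9116 ≈ 14.626 mg/L.
One interval later, Cmin,ss = Cmax,ss·e^(−kτ) ≈ 14.626 × 0.0884 ≈ 1.293 mg/L.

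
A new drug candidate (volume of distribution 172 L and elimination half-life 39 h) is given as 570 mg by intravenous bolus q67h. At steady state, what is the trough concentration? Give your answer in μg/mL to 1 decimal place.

1.4 μg/mL

Over one 67-h interval, 67/39 ≈ 1.7179 half-lives elapse, leaving f ≈ 0.3040 of each dose.
Single-dose peak C₀ = D/Vd = 570/172 ≈ 3.314 μg/mL.
Steady-state trough Cmin,ss = C₀·f/(1−f) ≈ 3.314 × 0.3040/0.6960 ≈ 1.447 μg/mL.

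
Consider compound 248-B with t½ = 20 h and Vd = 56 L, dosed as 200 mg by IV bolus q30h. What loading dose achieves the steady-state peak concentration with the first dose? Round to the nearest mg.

f = (1/2)^(30/20) ≈ 0.353553; accumulation ratio R = 1/(1−f) ≈ 1.54692.
Loading dose to hit Cmax,ss on first dose: D_load = D_maint·R ≈ 200 × 1.54692 ≈ 309.38 mg.

309 mg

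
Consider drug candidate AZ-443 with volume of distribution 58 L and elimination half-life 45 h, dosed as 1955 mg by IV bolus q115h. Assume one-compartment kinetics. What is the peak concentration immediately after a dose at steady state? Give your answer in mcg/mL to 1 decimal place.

40.6 mcg/mL

k = ln2/t½ = ln2/45 ≈ 0.015403 h⁻¹; fraction remaining f = e^(−kτ) = e^(−0.015403×115) ≈ 0.1701.
At steady state, accumulation factor R = 1/(1 − e^(−kτ)) ≈ 1.2050.
Single-dose peak C₀ = D/Vd = 1955/58 ≈ 33.707 mcg/mL.
Steady-state peak Cmax,ss = C₀·R ≈ 33.707 × 1.2050 ≈ 40.617 mcg/mL.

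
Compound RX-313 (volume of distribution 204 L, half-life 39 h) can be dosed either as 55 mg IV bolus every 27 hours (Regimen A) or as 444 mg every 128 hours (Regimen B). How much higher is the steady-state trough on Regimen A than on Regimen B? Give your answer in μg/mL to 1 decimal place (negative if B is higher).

Regimen A: f = (1/2)^(27/39) ≈ 0.6189; Cmin,ss = (55/204)·f/(1−f) ≈ 0.438 μg/mL.
Regimen B: f = (1/2)^(128/39) ≈ 0.1028; Cmin,ss = (444/204)·f/(1−f) ≈ 0.249 μg/mL.
Difference ≈ 0.438 − 0.249 ≈ 0.189 μg/mL.

0.2 μg/mL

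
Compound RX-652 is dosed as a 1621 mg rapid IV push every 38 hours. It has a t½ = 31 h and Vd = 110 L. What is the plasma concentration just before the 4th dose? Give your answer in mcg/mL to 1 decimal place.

10.1 mcg/mL

f = (1/2)^(τ/t½) = (1/2)^(38/31) ≈ 0.4276.
C₀ = D/Vd = 1621/110 ≈ 14.736 mcg/mL.
Before the 4th dose, 3 doses have been given. Superposition: Cmin = C₀·(f + f² + … + f^3).
≈ 14.736 × (0.4276 + 0.1828 + 0.0782) ≈ 14.736 × 0.6886 ≈ 10.147 mcg/mL.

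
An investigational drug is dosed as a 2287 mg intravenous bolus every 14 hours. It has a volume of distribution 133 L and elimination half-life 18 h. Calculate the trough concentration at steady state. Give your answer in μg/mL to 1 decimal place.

Over one 14-h interval, 14/18 ≈ 0.77778 half-lives elapse, leaving f ≈ 0.5833 of each dose.
At steady state, accumulation factor R = 1/(1 − e^(−kτ)) ≈ 2.3998.
Each bolus raises the concentration by D/Vd = 2287/133 ≈ 17.195 μg/mL.
Steady-state peak Cmax,ss = C₀·R ≈ 17.195 × 2.3998 ≈ 41.265 μg/mL.
Steady-state trough Cmin,ss = Cmax,ss·f ≈ 41.265 × 0.5833 ≈ 24.070 μg/mL.

24.1 μg/mL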